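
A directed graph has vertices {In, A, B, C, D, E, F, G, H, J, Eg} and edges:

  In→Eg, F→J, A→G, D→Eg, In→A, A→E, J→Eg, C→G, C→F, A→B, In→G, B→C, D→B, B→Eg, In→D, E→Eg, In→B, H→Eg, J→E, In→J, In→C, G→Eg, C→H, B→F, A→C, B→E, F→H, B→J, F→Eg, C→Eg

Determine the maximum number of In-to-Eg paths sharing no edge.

Assign every edge capacity 1; by Menger, the answer equals the max flow.
Path In→Eg (+1); total 1.
Path In→B→Eg (+1); total 2.
Path In→C→Eg (+1); total 3.
Path In→D→Eg (+1); total 4.
Path In→G→Eg (+1); total 5.
Path In→J→Eg (+1); total 6.
Path In→A→E→Eg (+1); total 7.
No residual In→Eg path; max flow = 7.
Certifying cut of size 7: {In→A, In→B, In→C, In→D, In→Eg, In→G, In→J}.

7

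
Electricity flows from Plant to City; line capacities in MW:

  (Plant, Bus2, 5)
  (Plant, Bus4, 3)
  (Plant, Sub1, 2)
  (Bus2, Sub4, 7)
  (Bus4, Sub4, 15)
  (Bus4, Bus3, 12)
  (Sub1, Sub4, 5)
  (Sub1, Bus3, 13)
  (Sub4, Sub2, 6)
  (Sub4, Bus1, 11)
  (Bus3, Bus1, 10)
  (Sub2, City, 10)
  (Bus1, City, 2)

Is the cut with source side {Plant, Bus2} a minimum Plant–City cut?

No — its capacity is 12, but the minimum cut has capacity 8.

Given cut capacity: 3 + 2 + 7 = 12.
Augment Plant→Bus2→Sub4→Sub2→City: bottleneck 5, flow now 5.
Augment Plant→Bus4→Sub4→Sub2→City: bottleneck 1, flow now 6.
Augment Plant→Bus4→Sub4→Bus1→City: bottleneck 2, flow now 8.
No augmenting path remains; maximum flow = 8.
In the residual graph, reachable from Plant: {Plant, Bus2, Bus4, Sub1, Sub4, Bus3, Bus1}.
Min-cut edges: Sub4→Sub2 (6), Bus1→City (2); capacity 6 + 2 = 8.
Cut capacity 12 exceeds the max flow 8, so it is not minimum.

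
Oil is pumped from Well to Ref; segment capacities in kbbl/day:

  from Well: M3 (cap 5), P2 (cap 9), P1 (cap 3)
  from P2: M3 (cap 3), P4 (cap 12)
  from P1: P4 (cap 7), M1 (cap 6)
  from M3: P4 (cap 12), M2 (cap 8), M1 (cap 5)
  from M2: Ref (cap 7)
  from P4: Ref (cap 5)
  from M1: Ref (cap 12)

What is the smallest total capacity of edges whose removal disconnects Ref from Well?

Augment Well→P2→P4→Ref: bottleneck 5, flow now 5.
Augment Well→P1→M1→Ref: bottleneck 3, flow now 8.
Augment Well→M3→M2→Ref: bottleneck 5, flow now 13.
Augment Well→P2→M3→M2→Ref: bottleneck 2, flow now 15.
Augment Well→P2→M3→M1→Ref: bottleneck 1, flow now 16.
No augmenting path remains; maximum flow = 16.
By max-flow min-cut, the minimum cut capacity equals the max flow.
In the residual graph, reachable from Well: {Well, P2, P4}.
Min-cut edges: Well→P1 (3), Well→M3 (5), P2→M3 (3), P4→Ref (5); capacity 3 + 5 + 3 + 5 = 16.

16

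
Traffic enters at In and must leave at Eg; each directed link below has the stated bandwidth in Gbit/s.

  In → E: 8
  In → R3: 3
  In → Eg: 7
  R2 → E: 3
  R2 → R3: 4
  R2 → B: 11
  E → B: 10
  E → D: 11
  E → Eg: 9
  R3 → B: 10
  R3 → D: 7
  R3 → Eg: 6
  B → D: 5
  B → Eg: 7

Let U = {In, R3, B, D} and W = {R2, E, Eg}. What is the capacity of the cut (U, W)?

Edges leaving {In, R3, B, D}: In→E (8), In→Eg (7), R3→Eg (6), B→Eg (7).
Cut capacity = 8 + 7 + 6 + 7 = 28.

28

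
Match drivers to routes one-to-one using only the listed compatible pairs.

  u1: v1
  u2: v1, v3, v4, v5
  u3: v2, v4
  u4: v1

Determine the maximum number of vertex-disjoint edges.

3

Unit-capacity flow: source→left, listed edges, right→sink; max matching = max flow.
Augmenting path u1→v1 (+1); matched 1.
Augmenting path u2→v3 (+1); matched 2.
Augmenting path u3→v2 (+1); matched 3.
No augmenting path remains; maximum matching = 3.
König certificate: {u2, u3, v1} is a vertex cover of size 3 (every listed pair touches it), so no matching can be larger.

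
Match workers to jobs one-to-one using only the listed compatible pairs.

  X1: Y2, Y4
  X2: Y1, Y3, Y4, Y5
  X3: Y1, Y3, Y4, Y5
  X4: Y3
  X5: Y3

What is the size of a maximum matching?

Unit-capacity flow: source→left, listed edges, right→sink; max matching = max flow.
Augmenting path X1→Y2 (+1); matched 1.
Augmenting path X2→Y1 (+1); matched 2.
Augmenting path X3→Y3 (+1); matched 3.
Augmenting path X4→Y3→X3→Y4 (+1); matched 4.
No augmenting path remains; maximum matching = 4.
König certificate: {X1, X2, X3, Y3} is a vertex cover of size 4 (every listed pair touches it), so no matching can be larger.

4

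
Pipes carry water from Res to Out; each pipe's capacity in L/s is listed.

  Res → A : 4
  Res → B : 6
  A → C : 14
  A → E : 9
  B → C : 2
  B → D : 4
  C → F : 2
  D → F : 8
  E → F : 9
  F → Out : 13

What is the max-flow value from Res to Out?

10

Augment Res→A→C→F→Out: bottleneck 2, flow now 2.
Augment Res→A→E→F→Out: bottleneck 2, flow now 4.
Augment Res→B→D→F→Out: bottleneck 4, flow now 8.
Augment Res→B→C→A→E→F→Out: bottleneck 2, flow now 10. (uses reverse residual edge)
No augmenting path remains; maximum flow = 10.
In the residual graph, reachable from Res: {Res}.
Min-cut edges: Res→A (4), Res→B (6); capacity 4 + 6 = 10.
This cut is saturated, so no flow can exceed 10.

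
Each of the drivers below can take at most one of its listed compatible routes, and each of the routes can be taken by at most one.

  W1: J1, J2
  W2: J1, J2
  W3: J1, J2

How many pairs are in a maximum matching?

2

Unit-capacity flow: source→left, listed edges, right→sink; max matching = max flow.
Augmenting path W1→J1 (+1); matched 1.
Augmenting path W2→J2 (+1); matched 2.
No augmenting path remains; maximum matching = 2.
König certificate: {J1, J2} is a vertex cover of size 2 (every listed pair touches it), so no matching can be larger.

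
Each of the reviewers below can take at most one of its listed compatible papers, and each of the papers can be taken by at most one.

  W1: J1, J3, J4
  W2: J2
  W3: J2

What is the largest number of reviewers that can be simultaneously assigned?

2

Unit-capacity flow: source→left, listed edges, right→sink; max matching = max flow.
Augmenting path W1→J1 (+1); matched 1.
Augmenting path W2→J2 (+1); matched 2.
No augmenting path remains; maximum matching = 2.
König certificate: {W1, J2} is a vertex cover of size 2 (every listed pair touches it), so no matching can be larger.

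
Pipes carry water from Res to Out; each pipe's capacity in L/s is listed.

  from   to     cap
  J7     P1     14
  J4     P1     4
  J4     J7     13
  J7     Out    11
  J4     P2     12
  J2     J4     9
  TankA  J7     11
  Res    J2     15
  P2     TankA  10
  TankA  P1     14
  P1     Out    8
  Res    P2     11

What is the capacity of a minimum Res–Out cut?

19

Augment Res→P2→TankA→J7→Out: bottleneck 10, flow now 10.
Augment Res→J2→J4→J7→Out: bottleneck 1, flow now 11.
Augment Res→J2→J4→P1→Out: bottleneck 4, flow now 15.
Augment Res→J2→J4→J7→P1→Out: bottleneck 4, flow now 19.
No augmenting path remains; maximum flow = 19.
By max-flow min-cut, the minimum cut capacity equals the max flow.
In the residual graph, reachable from Res: {Res, P2, J2}.
Min-cut edges: P2→TankA (10), J2→J4 (9); capacity 10 + 9 = 19.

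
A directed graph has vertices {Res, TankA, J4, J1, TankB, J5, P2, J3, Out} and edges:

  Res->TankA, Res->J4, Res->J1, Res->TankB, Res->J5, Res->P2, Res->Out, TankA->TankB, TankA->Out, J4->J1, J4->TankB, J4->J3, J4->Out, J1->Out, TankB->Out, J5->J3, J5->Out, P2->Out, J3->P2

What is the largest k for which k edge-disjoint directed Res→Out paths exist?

7

Assign every edge capacity 1; by Menger, the answer equals the max flow.
Path Res→Out (+1); total 1.
Path Res→TankA→Out (+1); total 2.
Path Res→J4→Out (+1); total 3.
Path Res→J1→Out (+1); total 4.
Path Res→TankB→Out (+1); total 5.
Path Res→J5→Out (+1); total 6.
Path Res→P2→Out (+1); total 7.
No residual Res→Out path; max flow = 7.
Certifying cut of size 7: {Res→J1, Res→J4, Res→J5, Res→Out, Res→P2, Res→TankA, Res→TankB}.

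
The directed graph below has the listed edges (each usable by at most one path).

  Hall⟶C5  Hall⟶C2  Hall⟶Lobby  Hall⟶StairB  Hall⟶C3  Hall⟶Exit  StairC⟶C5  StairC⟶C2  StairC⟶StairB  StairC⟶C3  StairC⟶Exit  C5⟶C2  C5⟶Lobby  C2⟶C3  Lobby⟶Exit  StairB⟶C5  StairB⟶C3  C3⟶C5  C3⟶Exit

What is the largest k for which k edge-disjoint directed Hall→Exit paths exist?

3

Assign every edge capacity 1; by Menger, the answer equals the max flow.
Path Hall→Exit (+1); total 1.
Path Hall→Lobby→Exit (+1); total 2.
Path Hall→C3→Exit (+1); total 3.
No residual Hall→Exit path; max flow = 3.
Certifying cut of size 3: {C3→Exit, Hall→Exit, Lobby→Exit}.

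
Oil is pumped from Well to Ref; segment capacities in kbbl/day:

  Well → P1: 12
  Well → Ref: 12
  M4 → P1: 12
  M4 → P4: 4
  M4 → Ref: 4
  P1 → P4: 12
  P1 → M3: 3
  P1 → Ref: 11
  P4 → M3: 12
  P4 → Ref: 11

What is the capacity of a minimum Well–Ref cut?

24

Augment Well→Ref: bottleneck 12, flow now 12.
Augment Well→P1→Ref: bottleneck 11, flow now 23.
Augment Well→P1→P4→Ref: bottleneck 1, flow now 24.
No augmenting path remains; maximum flow = 24.
By max-flow min-cut, the minimum cut capacity equals the max flow.
In the residual graph, reachable from Well: {Well}.
Min-cut edges: Well→P1 (12), Well→Ref (12); capacity 12 + 12 = 24.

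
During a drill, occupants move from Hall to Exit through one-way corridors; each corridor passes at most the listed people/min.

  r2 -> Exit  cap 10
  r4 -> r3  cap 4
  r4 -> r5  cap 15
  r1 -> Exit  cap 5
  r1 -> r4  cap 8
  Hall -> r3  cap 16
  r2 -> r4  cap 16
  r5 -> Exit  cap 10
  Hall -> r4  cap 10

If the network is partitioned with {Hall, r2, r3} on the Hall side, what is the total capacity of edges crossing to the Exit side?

Edges leaving {Hall, r2, r3}: Hall→r4 (10), r2→r4 (16), r2→Exit (10).
Cut capacity = 10 + 16 + 10 = 36.

36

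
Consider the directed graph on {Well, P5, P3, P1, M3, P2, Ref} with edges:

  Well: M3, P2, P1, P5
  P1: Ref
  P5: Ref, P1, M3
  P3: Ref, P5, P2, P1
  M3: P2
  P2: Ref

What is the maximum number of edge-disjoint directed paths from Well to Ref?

3

Assign every edge capacity 1; by Menger, the answer equals the max flow.
Path Well→P5→Ref (+1); total 1.
Path Well→P1→Ref (+1); total 2.
Path Well→P2→Ref (+1); total 3.
No residual Well→Ref path; max flow = 3.
Certifying cut of size 3: {P2→Ref, Well→P1, Well→P5}.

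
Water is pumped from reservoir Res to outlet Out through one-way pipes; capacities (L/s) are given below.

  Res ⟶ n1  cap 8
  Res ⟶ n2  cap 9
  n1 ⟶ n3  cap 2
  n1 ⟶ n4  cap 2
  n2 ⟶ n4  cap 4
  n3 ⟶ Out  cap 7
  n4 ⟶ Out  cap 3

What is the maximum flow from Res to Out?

5

Augment Res→n1→n3→Out: bottleneck 2, flow now 2.
Augment Res→n1→n4→Out: bottleneck 2, flow now 4.
Augment Res→n2→n4→Out: bottleneck 1, flow now 5.
No augmenting path remains; maximum flow = 5.
In the residual graph, reachable from Res: {Res, n1, n2, n4}.
Min-cut edges: n1→n3 (2), n4→Out (3); capacity 2 + 3 = 5.
This cut is saturated, so no flow can exceed 5.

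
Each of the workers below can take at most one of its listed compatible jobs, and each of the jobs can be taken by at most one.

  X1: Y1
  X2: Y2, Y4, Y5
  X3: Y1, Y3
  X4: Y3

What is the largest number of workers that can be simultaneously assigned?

3

Unit-capacity flow: source→left, listed edges, right→sink; max matching = max flow.
Augmenting path X1→Y1 (+1); matched 1.
Augmenting path X2→Y2 (+1); matched 2.
Augmenting path X3→Y3 (+1); matched 3.
No augmenting path remains; maximum matching = 3.
König certificate: {X2, Y1, Y3} is a vertex cover of size 3 (every listed pair touches it), so no matching can be larger.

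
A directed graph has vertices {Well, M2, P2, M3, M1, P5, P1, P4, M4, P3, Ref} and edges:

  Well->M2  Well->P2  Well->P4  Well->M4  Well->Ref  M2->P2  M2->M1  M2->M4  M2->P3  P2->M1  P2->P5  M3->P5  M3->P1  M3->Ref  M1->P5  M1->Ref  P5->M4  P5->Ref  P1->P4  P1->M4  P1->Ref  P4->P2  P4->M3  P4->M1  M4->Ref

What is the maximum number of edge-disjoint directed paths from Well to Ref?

Assign every edge capacity 1; by Menger, the answer equals the max flow.
Path Well→Ref (+1); total 1.
Path Well→M4→Ref (+1); total 2.
Path Well→M2→M1→Ref (+1); total 3.
Path Well→P2→P5→Ref (+1); total 4.
Path Well→P4→M3→Ref (+1); total 5.
No residual Well→Ref path; max flow = 5.
Certifying cut of size 5: {Well→M2, Well→M4, Well→P2, Well→P4, Well→Ref}.

5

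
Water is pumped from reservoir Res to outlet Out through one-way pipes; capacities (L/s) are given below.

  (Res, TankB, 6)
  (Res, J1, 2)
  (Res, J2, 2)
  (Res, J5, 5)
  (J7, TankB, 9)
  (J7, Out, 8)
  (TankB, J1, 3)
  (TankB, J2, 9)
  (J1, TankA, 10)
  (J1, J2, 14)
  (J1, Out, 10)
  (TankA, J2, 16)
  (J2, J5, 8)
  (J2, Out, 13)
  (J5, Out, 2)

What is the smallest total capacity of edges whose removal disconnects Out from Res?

12

Augment Res→J1→Out: bottleneck 2, flow now 2.
Augment Res→J2→Out: bottleneck 2, flow now 4.
Augment Res→J5→Out: bottleneck 2, flow now 6.
Augment Res→TankB→J1→Out: bottleneck 3, flow now 9.
Augment Res→TankB→J2→Out: bottleneck 3, flow now 12.
No augmenting path remains; maximum flow = 12.
By max-flow min-cut, the minimum cut capacity equals the max flow.
In the residual graph, reachable from Res: {Res, J5}.
Min-cut edges: Res→TankB (6), Res→J1 (2), Res→J2 (2), J5→Out (2); capacity 6 + 2 + 2 + 2 = 12.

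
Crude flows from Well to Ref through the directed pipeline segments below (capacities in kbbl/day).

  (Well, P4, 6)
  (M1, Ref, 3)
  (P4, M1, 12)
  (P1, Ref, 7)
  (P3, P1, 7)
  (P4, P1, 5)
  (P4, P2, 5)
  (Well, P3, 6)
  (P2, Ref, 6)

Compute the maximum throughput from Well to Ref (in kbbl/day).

Augment Well→P4→P1→Ref: bottleneck 5, flow now 5.
Augment Well→P4→P2→Ref: bottleneck 1, flow now 6.
Augment Well→P3→P1→Ref: bottleneck 2, flow now 8.
Augment Well→P3→P1→P4→P2→Ref: bottleneck 4, flow now 12. (uses reverse residual edge)
No augmenting path remains; maximum flow = 12.
In the residual graph, reachable from Well: {Well}.
Min-cut edges: Well→P4 (6), Well→P3 (6); capacity 6 + 6 = 12.
This cut is saturated, so no flow can exceed 12.

12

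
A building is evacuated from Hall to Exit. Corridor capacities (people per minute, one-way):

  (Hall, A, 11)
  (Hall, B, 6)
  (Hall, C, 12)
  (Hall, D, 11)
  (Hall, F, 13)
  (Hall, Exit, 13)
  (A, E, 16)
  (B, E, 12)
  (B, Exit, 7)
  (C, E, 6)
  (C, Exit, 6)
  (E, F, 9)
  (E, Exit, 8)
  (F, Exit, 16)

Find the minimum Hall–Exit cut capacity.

Augment Hall→Exit: bottleneck 13, flow now 13.
Augment Hall→B→Exit: bottleneck 6, flow now 19.
Augment Hall→C→Exit: bottleneck 6, flow now 25.
Augment Hall→F→Exit: bottleneck 13, flow now 38.
Augment Hall→A→E→Exit: bottleneck 8, flow now 46.
Augment Hall→A→E→F→Exit: bottleneck 3, flow now 49.
No augmenting path remains; maximum flow = 49.
By max-flow min-cut, the minimum cut capacity equals the max flow.
In the residual graph, reachable from Hall: {Hall, A, C, D, E, F}.
Min-cut edges: Hall→B (6), Hall→Exit (13), C→Exit (6), E→Exit (8), F→Exit (16); capacity 6 + 13 + 6 + 8 + 16 = 49.

49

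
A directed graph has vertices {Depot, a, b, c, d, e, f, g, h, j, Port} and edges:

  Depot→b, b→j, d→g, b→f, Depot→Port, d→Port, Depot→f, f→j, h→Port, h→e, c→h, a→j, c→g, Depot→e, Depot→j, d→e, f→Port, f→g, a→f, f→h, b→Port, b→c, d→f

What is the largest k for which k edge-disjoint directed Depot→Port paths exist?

Assign every edge capacity 1; by Menger, the answer equals the max flow.
Path Depot→Port (+1); total 1.
Path Depot→b→Port (+1); total 2.
Path Depot→f→Port (+1); total 3.
No residual Depot→Port path; max flow = 3.
Certifying cut of size 3: {Depot→Port, Depot→b, Depot→f}.

3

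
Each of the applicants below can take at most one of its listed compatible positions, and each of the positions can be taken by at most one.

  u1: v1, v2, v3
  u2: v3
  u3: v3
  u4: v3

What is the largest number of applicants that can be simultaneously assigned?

Unit-capacity flow: source→left, listed edges, right→sink; max matching = max flow.
Augmenting path u1→v1 (+1); matched 1.
Augmenting path u2→v3 (+1); matched 2.
No augmenting path remains; maximum matching = 2.
König certificate: {u1, v3} is a vertex cover of size 2 (every listed pair touches it), so no matching can be larger.

2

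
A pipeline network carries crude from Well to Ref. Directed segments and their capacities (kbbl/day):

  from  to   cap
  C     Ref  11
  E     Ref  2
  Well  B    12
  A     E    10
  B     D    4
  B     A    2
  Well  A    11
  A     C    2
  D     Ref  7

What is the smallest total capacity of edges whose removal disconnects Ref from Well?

8

Augment Well→A→C→Ref: bottleneck 2, flow now 2.
Augment Well→A→E→Ref: bottleneck 2, flow now 4.
Augment Well→B→D→Ref: bottleneck 4, flow now 8.
No augmenting path remains; maximum flow = 8.
By max-flow min-cut, the minimum cut capacity equals the max flow.
In the residual graph, reachable from Well: {Well, A, B, E}.
Min-cut edges: A→C (2), B→D (4), E→Ref (2); capacity 2 + 4 + 2 = 8.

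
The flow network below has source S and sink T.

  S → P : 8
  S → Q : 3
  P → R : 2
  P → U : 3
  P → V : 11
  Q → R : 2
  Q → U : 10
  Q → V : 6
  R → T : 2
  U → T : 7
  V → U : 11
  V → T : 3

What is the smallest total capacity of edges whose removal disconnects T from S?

11

Augment S→P→R→T: bottleneck 2, flow now 2.
Augment S→P→U→T: bottleneck 3, flow now 5.
Augment S→P→V→T: bottleneck 3, flow now 8.
Augment S→Q→U→T: bottleneck 3, flow now 11.
No augmenting path remains; maximum flow = 11.
By max-flow min-cut, the minimum cut capacity equals the max flow.
In the residual graph, reachable from S: {S}.
Min-cut edges: S→P (8), S→Q (3); capacity 8 + 3 = 11.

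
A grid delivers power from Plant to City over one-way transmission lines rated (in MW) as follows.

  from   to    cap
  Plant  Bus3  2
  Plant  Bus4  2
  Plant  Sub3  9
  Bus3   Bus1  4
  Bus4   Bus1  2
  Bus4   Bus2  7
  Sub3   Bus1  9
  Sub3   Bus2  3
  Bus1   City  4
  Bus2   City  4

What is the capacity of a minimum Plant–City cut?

Augment Plant→Bus3→Bus1→City: bottleneck 2, flow now 2.
Augment Plant→Bus4→Bus1→City: bottleneck 2, flow now 4.
Augment Plant→Sub3→Bus2→City: bottleneck 3, flow now 7.
Augment Plant→Sub3→Bus1→Bus4→Bus2→City: bottleneck 1, flow now 8. (uses reverse residual edge)
No augmenting path remains; maximum flow = 8.
By max-flow min-cut, the minimum cut capacity equals the max flow.
In the residual graph, reachable from Plant: {Plant, Bus3, Bus4, Sub3, Bus1, Bus2}.
Min-cut edges: Bus1→City (4), Bus2→City (4); capacity 4 + 4 = 8.

8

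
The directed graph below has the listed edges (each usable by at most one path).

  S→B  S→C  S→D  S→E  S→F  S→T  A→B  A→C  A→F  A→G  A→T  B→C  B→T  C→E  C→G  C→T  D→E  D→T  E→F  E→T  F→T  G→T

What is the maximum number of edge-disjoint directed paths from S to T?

6

Assign every edge capacity 1; by Menger, the answer equals the max flow.
Path S→T (+1); total 1.
Path S→B→T (+1); total 2.
Path S→C→T (+1); total 3.
Path S→D→T (+1); total 4.
Path S→E→T (+1); total 5.
Path S→F→T (+1); total 6.
No residual S→T path; max flow = 6.
Certifying cut of size 6: {S→B, S→C, S→D, S→E, S→F, S→T}.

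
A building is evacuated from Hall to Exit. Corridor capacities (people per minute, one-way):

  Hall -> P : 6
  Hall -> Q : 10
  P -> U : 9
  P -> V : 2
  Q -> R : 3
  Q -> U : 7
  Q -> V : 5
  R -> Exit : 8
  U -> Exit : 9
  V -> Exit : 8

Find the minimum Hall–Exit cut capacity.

Augment Hall→P→U→Exit: bottleneck 6, flow now 6.
Augment Hall→Q→R→Exit: bottleneck 3, flow now 9.
Augment Hall→Q→U→Exit: bottleneck 3, flow now 12.
Augment Hall→Q→V→Exit: bottleneck 4, flow now 16.
No augmenting path remains; maximum flow = 16.
By max-flow min-cut, the minimum cut capacity equals the max flow.
In the residual graph, reachable from Hall: {Hall}.
Min-cut edges: Hall→P (6), Hall→Q (10); capacity 6 + 10 = 16.

16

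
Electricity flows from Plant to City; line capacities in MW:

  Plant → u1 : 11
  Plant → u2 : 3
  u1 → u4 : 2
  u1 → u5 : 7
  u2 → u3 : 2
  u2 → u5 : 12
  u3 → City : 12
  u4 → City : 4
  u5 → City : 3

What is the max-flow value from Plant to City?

Augment Plant→u1→u4→City: bottleneck 2, flow now 2.
Augment Plant→u1→u5→City: bottleneck 3, flow now 5.
Augment Plant→u2→u3→City: bottleneck 2, flow now 7.
No augmenting path remains; maximum flow = 7.
In the residual graph, reachable from Plant: {Plant, u1, u2, u5}.
Min-cut edges: u1→u4 (2), u2→u3 (2), u5→City (3); capacity 2 + 2 + 3 = 7.
This cut is saturated, so no flow can exceed 7.

7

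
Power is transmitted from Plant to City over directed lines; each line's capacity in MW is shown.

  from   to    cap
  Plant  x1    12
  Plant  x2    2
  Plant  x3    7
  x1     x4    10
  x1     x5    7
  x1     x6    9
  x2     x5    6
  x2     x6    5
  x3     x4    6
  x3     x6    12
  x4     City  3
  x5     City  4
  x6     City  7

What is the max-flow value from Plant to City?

Augment Plant→x1→x4→City: bottleneck 3, flow now 3.
Augment Plant→x1→x5→City: bottleneck 4, flow now 7.
Augment Plant→x1→x6→City: bottleneck 5, flow now 12.
Augment Plant→x2→x6→City: bottleneck 2, flow now 14.
No augmenting path remains; maximum flow = 14.
In the residual graph, reachable from Plant: {Plant, x1, x2, x3, x4, x5, x6}.
Min-cut edges: x4→City (3), x5→City (4), x6→City (7); capacity 3 + 4 + 7 = 14.
This cut is saturated, so no flow can exceed 14.

14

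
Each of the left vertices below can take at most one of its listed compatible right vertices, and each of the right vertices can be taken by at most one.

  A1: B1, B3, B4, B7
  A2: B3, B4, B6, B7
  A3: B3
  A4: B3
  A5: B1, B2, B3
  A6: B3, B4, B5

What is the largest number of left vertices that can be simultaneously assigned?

5

Unit-capacity flow: source→left, listed edges, right→sink; max matching = max flow.
Augmenting path A1→B1 (+1); matched 1.
Augmenting path A2→B3 (+1); matched 2.
Augmenting path A5→B2 (+1); matched 3.
Augmenting path A6→B4 (+1); matched 4.
Augmenting path A3→B3→A2→B6 (+1); matched 5.
No augmenting path remains; maximum matching = 5.
König certificate: {A1, A2, A5, A6, B3} is a vertex cover of size 5 (every listed pair touches it), so no matching can be larger.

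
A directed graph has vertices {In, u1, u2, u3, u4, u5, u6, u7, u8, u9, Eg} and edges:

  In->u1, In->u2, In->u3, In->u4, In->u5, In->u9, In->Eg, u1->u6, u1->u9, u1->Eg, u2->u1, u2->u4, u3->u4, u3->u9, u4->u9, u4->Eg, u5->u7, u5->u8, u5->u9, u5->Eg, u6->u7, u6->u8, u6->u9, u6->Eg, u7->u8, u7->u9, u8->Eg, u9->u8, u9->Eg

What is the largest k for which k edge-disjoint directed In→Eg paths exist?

Assign every edge capacity 1; by Menger, the answer equals the max flow.
Path In→Eg (+1); total 1.
Path In→u1→Eg (+1); total 2.
Path In→u4→Eg (+1); total 3.
Path In→u5→Eg (+1); total 4.
Path In→u9→Eg (+1); total 5.
Path In→u2→u1→u6→Eg (+1); total 6.
Path In→u3→u9→u8→Eg (+1); total 7.
No residual In→Eg path; max flow = 7.
Certifying cut of size 7: {In→Eg, In→u1, In→u2, In→u3, In→u4, In→u5, In→u9}.

7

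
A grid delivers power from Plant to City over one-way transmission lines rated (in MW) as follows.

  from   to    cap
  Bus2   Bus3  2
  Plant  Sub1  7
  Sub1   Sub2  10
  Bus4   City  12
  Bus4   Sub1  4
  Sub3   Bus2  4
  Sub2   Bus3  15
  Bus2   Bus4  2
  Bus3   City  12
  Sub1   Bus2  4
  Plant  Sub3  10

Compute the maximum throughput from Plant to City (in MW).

Augment Plant→Sub1→Bus2→Bus4→City: bottleneck 2, flow now 2.
Augment Plant→Sub1→Bus2→Bus3→City: bottleneck 2, flow now 4.
Augment Plant→Sub1→Sub2→Bus3→City: bottleneck 3, flow now 7.
Augment Plant→Sub3→Bus2→Sub1→Sub2→Bus3→City: bottleneck 4, flow now 11. (uses reverse residual edge)
No augmenting path remains; maximum flow = 11.
In the residual graph, reachable from Plant: {Plant, Sub3}.
Min-cut edges: Plant→Sub1 (7), Sub3→Bus2 (4); capacity 7 + 4 = 11.
This cut is saturated, so no flow can exceed 11.

11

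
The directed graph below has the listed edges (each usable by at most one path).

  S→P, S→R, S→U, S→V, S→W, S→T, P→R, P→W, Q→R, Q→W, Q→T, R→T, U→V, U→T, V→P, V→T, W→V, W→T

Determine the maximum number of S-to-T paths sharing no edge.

5

Assign every edge capacity 1; by Menger, the answer equals the max flow.
Path S→T (+1); total 1.
Path S→R→T (+1); total 2.
Path S→U→T (+1); total 3.
Path S→V→T (+1); total 4.
Path S→W→T (+1); total 5.
No residual S→T path; max flow = 5.
Certifying cut of size 5: {R→T, S→T, S→U, V→T, W→T}.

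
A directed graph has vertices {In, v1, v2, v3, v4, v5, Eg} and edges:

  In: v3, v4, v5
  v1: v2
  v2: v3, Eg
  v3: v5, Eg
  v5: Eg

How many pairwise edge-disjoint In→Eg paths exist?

Assign every edge capacity 1; by Menger, the answer equals the max flow.
Path In→v3→Eg (+1); total 1.
Path In→v5→Eg (+1); total 2.
No residual In→Eg path; max flow = 2.
Certifying cut of size 2: {In→v3, In→v5}.

2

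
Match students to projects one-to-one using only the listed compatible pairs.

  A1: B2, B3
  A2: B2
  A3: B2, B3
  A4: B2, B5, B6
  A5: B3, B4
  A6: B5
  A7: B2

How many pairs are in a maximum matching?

5

Unit-capacity flow: source→left, listed edges, right→sink; max matching = max flow.
Augmenting path A1→B2 (+1); matched 1.
Augmenting path A3→B3 (+1); matched 2.
Augmenting path A4→B5 (+1); matched 3.
Augmenting path A5→B4 (+1); matched 4.
Augmenting path A6→B5→A4→B6 (+1); matched 5.
No augmenting path remains; maximum matching = 5.
König certificate: {A4, A5, A6, B2, B3} is a vertex cover of size 5 (every listed pair touches it), so no matching can be larger.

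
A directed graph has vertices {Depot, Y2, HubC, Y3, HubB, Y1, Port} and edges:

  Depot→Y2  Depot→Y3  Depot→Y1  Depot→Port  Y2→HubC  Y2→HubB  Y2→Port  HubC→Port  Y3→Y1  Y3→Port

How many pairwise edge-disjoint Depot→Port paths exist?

3

Assign every edge capacity 1; by Menger, the answer equals the max flow.
Path Depot→Port (+1); total 1.
Path Depot→Y2→Port (+1); total 2.
Path Depot→Y3→Port (+1); total 3.
No residual Depot→Port path; max flow = 3.
Certifying cut of size 3: {Depot→Port, Depot→Y2, Depot→Y3}.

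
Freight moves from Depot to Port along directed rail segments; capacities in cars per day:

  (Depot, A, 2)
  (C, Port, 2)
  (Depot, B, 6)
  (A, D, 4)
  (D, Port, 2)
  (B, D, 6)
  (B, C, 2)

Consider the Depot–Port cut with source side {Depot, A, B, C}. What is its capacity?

12

Edges leaving {Depot, A, B, C}: A→D (4), B→D (6), C→Port (2).
Cut capacity = 4 + 6 + 2 = 12.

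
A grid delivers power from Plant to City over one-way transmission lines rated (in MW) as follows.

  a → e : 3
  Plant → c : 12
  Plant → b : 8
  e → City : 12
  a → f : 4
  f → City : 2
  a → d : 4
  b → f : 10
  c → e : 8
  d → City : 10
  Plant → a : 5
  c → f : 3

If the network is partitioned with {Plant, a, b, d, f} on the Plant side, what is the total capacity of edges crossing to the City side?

27

Edges leaving {Plant, a, b, d, f}: Plant→c (12), a→e (3), d→City (10), f→City (2).
Cut capacity = 12 + 3 + 10 + 2 = 27.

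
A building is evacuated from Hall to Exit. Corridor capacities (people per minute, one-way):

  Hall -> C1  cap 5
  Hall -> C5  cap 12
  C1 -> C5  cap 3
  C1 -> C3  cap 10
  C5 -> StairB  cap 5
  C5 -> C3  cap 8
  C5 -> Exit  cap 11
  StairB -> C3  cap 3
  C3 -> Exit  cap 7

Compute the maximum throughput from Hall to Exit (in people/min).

17

Augment Hall→C5→Exit: bottleneck 11, flow now 11.
Augment Hall→C1→C3→Exit: bottleneck 5, flow now 16.
Augment Hall→C5→C3→Exit: bottleneck 1, flow now 17.
No augmenting path remains; maximum flow = 17.
In the residual graph, reachable from Hall: {Hall}.
Min-cut edges: Hall→C1 (5), Hall→C5 (12); capacity 5 + 12 = 17.
This cut is saturated, so no flow can exceed 17.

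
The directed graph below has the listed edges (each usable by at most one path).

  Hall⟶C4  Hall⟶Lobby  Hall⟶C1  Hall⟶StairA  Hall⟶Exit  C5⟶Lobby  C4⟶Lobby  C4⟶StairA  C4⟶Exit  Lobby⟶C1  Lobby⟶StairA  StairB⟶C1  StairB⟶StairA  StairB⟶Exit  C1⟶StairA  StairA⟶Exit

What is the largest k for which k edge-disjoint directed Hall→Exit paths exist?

Assign every edge capacity 1; by Menger, the answer equals the max flow.
Path Hall→Exit (+1); total 1.
Path Hall→C4→Exit (+1); total 2.
Path Hall→StairA→Exit (+1); total 3.
No residual Hall→Exit path; max flow = 3.
Certifying cut of size 3: {Hall→C4, Hall→Exit, StairA→Exit}.

3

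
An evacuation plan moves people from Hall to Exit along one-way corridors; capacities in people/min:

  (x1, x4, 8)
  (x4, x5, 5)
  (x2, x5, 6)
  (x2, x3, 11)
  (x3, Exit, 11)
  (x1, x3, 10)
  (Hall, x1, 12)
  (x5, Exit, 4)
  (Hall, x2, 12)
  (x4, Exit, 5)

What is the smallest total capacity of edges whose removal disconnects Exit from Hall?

20

Augment Hall→x1→x3→Exit: bottleneck 10, flow now 10.
Augment Hall→x1→x4→Exit: bottleneck 2, flow now 12.
Augment Hall→x2→x3→Exit: bottleneck 1, flow now 13.
Augment Hall→x2→x5→Exit: bottleneck 4, flow now 17.
Augment Hall→x2→x3→x1→x4→Exit: bottleneck 3, flow now 20. (uses reverse residual edge)
No augmenting path remains; maximum flow = 20.
By max-flow min-cut, the minimum cut capacity equals the max flow.
In the residual graph, reachable from Hall: {Hall, x1, x2, x3, x4, x5}.
Min-cut edges: x3→Exit (11), x4→Exit (5), x5→Exit (4); capacity 11 + 5 + 4 = 20.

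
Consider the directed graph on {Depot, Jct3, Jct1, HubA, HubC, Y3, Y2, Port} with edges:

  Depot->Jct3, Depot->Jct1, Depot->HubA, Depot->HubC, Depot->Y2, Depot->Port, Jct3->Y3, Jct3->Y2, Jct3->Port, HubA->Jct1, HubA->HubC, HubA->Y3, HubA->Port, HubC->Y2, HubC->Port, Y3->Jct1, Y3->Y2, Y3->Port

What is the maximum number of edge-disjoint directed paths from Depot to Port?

4

Assign every edge capacity 1; by Menger, the answer equals the max flow.
Path Depot→Port (+1); total 1.
Path Depot→Jct3→Port (+1); total 2.
Path Depot→HubA→Port (+1); total 3.
Path Depot→HubC→Port (+1); total 4.
No residual Depot→Port path; max flow = 4.
Certifying cut of size 4: {Depot→HubA, Depot→HubC, Depot→Jct3, Depot→Port}.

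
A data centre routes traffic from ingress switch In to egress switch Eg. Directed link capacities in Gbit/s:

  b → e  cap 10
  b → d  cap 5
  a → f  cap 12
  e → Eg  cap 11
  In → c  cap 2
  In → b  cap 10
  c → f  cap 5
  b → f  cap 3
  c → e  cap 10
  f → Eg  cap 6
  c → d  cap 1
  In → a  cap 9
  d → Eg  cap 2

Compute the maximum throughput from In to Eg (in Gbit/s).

Augment In→a→f→Eg: bottleneck 6, flow now 6.
Augment In→b→d→Eg: bottleneck 2, flow now 8.
Augment In→b→e→Eg: bottleneck 8, flow now 16.
Augment In→c→e→Eg: bottleneck 2, flow now 18.
No augmenting path remains; maximum flow = 18.
In the residual graph, reachable from In: {In, a, f}.
Min-cut edges: In→b (10), In→c (2), f→Eg (6); capacity 10 + 2 + 6 = 18.
This cut is saturated, so no flow can exceed 18.

18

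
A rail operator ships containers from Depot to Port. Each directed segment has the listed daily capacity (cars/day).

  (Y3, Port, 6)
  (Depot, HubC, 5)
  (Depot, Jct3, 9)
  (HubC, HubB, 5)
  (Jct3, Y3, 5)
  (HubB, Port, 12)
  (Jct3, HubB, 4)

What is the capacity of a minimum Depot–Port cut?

14

Augment Depot→Jct3→Y3→Port: bottleneck 5, flow now 5.
Augment Depot→Jct3→HubB→Port: bottleneck 4, flow now 9.
Augment Depot→HubC→HubB→Port: bottleneck 5, flow now 14.
No augmenting path remains; maximum flow = 14.
By max-flow min-cut, the minimum cut capacity equals the max flow.
In the residual graph, reachable from Depot: {Depot}.
Min-cut edges: Depot→Jct3 (9), Depot→HubC (5); capacity 9 + 5 = 14.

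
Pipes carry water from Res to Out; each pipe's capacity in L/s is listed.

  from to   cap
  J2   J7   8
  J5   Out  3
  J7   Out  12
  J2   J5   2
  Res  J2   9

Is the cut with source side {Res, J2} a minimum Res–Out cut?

Given cut capacity: 2 + 8 = 10.
Augment Res→J2→J5→Out: bottleneck 2, flow now 2.
Augment Res→J2→J7→Out: bottleneck 7, flow now 9.
No augmenting path remains; maximum flow = 9.
In the residual graph, reachable from Res: {Res}.
Min-cut edges: Res→J2 (9); capacity 9 = 9.
Cut capacity 10 exceeds the max flow 9, so it is not minimum.

No — its capacity is 10, but the minimum cut has capacity 9.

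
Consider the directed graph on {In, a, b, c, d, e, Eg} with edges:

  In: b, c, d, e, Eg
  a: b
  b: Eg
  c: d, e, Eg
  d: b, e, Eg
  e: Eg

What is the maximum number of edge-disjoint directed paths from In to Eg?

5

Assign every edge capacity 1; by Menger, the answer equals the max flow.
Path In→Eg (+1); total 1.
Path In→b→Eg (+1); total 2.
Path In→c→Eg (+1); total 3.
Path In→d→Eg (+1); total 4.
Path In→e→Eg (+1); total 5.
No residual In→Eg path; max flow = 5.
Certifying cut of size 5: {In→Eg, In→b, In→c, In→d, In→e}.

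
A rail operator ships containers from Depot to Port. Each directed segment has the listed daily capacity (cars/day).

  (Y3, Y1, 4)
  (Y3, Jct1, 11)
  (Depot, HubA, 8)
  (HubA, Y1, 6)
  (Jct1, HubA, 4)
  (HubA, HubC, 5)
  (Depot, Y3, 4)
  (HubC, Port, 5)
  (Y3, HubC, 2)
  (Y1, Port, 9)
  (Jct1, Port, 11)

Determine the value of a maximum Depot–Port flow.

12

Augment Depot→Y3→Jct1→Port: bottleneck 4, flow now 4.
Augment Depot→HubA→HubC→Port: bottleneck 5, flow now 9.
Augment Depot→HubA→Y1→Port: bottleneck 3, flow now 12.
No augmenting path remains; maximum flow = 12.
In the residual graph, reachable from Depot: {Depot}.
Min-cut edges: Depot→Y3 (4), Depot→HubA (8); capacity 4 + 8 = 12.
This cut is saturated, so no flow can exceed 12.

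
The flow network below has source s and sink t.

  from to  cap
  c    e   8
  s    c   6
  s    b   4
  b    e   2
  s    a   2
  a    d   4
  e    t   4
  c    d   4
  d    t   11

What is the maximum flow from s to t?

Augment s→a→d→t: bottleneck 2, flow now 2.
Augment s→b→e→t: bottleneck 2, flow now 4.
Augment s→c→d→t: bottleneck 4, flow now 8.
Augment s→c→e→t: bottleneck 2, flow now 10.
No augmenting path remains; maximum flow = 10.
In the residual graph, reachable from s: {s, b}.
Min-cut edges: s→a (2), s→c (6), b→e (2); capacity 2 + 6 + 2 = 10.
This cut is saturated, so no flow can exceed 10.

10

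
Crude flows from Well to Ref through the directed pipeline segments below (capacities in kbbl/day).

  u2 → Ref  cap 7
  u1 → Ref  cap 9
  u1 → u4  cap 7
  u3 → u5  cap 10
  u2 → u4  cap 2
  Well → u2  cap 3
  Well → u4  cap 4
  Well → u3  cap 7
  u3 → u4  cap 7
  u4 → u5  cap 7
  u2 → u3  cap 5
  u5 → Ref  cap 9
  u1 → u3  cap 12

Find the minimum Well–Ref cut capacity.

Augment Well→u2→Ref: bottleneck 3, flow now 3.
Augment Well→u3→u5→Ref: bottleneck 7, flow now 10.
Augment Well→u4→u5→Ref: bottleneck 2, flow now 12.
No augmenting path remains; maximum flow = 12.
By max-flow min-cut, the minimum cut capacity equals the max flow.
In the residual graph, reachable from Well: {Well, u3, u4, u5}.
Min-cut edges: Well→u2 (3), u5→Ref (9); capacity 3 + 9 = 12.

12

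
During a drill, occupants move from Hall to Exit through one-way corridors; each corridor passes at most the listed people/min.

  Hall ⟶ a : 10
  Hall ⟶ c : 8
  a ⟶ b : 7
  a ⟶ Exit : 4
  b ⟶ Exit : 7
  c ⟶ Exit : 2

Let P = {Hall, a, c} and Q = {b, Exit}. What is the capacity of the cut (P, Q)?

13

Edges leaving {Hall, a, c}: a→b (7), a→Exit (4), c→Exit (2).
Cut capacity = 7 + 4 + 2 = 13.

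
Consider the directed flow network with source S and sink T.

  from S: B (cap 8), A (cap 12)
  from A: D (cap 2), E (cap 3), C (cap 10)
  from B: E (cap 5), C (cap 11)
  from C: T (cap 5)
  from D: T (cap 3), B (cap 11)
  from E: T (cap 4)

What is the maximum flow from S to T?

11

Augment S→A→C→T: bottleneck 5, flow now 5.
Augment S→A→D→T: bottleneck 2, flow now 7.
Augment S→A→E→T: bottleneck 3, flow now 10.
Augment S→B→E→T: bottleneck 1, flow now 11.
No augmenting path remains; maximum flow = 11.
In the residual graph, reachable from S: {S, A, B, C, E}.
Min-cut edges: A→D (2), C→T (5), E→T (4); capacity 2 + 5 + 4 = 11.
This cut is saturated, so no flow can exceed 11.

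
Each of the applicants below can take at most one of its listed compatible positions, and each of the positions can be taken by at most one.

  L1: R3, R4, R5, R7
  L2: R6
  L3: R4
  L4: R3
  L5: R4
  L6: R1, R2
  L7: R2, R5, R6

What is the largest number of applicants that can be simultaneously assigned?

Unit-capacity flow: source→left, listed edges, right→sink; max matching = max flow.
Augmenting path L1→R3 (+1); matched 1.
Augmenting path L2→R6 (+1); matched 2.
Augmenting path L3→R4 (+1); matched 3.
Augmenting path L6→R1 (+1); matched 4.
Augmenting path L7→R2 (+1); matched 5.
Augmenting path L4→R3→L1→R5 (+1); matched 6.
No augmenting path remains; maximum matching = 6.
König certificate: {L1, L2, L4, L6, L7, R4} is a vertex cover of size 6 (every listed pair touches it), so no matching can be larger.

6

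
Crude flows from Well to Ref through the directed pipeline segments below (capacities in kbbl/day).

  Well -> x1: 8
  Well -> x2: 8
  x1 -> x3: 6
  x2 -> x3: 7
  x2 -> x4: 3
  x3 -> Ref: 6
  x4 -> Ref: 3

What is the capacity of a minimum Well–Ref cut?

9

Augment Well→x1→x3→Ref: bottleneck 6, flow now 6.
Augment Well→x2→x4→Ref: bottleneck 3, flow now 9.
No augmenting path remains; maximum flow = 9.
By max-flow min-cut, the minimum cut capacity equals the max flow.
In the residual graph, reachable from Well: {Well, x1, x2, x3}.
Min-cut edges: x2→x4 (3), x3→Ref (6); capacity 3 + 6 = 9.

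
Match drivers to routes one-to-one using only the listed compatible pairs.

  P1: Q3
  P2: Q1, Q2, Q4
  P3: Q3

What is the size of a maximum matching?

Unit-capacity flow: source→left, listed edges, right→sink; max matching = max flow.
Augmenting path P1→Q3 (+1); matched 1.
Augmenting path P2→Q1 (+1); matched 2.
No augmenting path remains; maximum matching = 2.
König certificate: {P2, Q3} is a vertex cover of size 2 (every listed pair touches it), so no matching can be larger.

2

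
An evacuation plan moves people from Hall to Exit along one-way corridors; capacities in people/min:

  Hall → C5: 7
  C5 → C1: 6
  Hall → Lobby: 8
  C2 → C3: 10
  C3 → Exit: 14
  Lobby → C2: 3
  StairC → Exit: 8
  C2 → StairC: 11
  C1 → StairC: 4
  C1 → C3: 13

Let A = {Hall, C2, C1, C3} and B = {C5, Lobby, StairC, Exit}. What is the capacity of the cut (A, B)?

Edges leaving {Hall, C2, C1, C3}: Hall→C5 (7), Hall→Lobby (8), C2→StairC (11), C1→StairC (4), C3→Exit (14).
Cut capacity = 7 + 8 + 11 + 4 + 14 = 44.

44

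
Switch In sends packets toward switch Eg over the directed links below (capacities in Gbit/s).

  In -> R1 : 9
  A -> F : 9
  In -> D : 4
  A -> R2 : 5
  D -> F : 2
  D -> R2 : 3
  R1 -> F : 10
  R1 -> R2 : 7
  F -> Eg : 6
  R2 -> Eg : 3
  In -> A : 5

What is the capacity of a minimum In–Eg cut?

Augment In→A→F→Eg: bottleneck 5, flow now 5.
Augment In→D→F→Eg: bottleneck 1, flow now 6.
Augment In→D→R2→Eg: bottleneck 3, flow now 9.
No augmenting path remains; maximum flow = 9.
By max-flow min-cut, the minimum cut capacity equals the max flow.
In the residual graph, reachable from In: {In, A, D, R1, F, R2}.
Min-cut edges: F→Eg (6), R2→Eg (3); capacity 6 + 3 = 9.

9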